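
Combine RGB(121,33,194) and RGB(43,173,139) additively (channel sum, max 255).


Additive: each channel = min(255, C₁+C₂)
R: 121+43 = 164 → 164
G: 33+173 = 206 → 206
B: 194+139 = 333 → 255
= RGB(164, 206, 255)


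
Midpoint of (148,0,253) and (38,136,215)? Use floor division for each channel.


Midpoint: each channel = ⌊(C₁+C₂)/2⌋
R: ⌊(148+38)/2⌋ = 93
G: ⌊(0+136)/2⌋ = 68
B: ⌊(253+215)/2⌋ = 234
= RGB(93, 68, 234)


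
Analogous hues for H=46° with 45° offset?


Base hue: 46°
Left analog: (46 - 45) mod 360 = 1°
Right analog: (46 + 45) mod 360 = 91°
Analogous hues = 1° and 91°


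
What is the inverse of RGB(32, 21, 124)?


Invert: (255-R, 255-G, 255-B)
R: 255-32 = 223
G: 255-21 = 234
B: 255-124 = 131
= RGB(223, 234, 131)


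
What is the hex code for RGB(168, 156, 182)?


R = 168 → A8 (hex)
G = 156 → 9C (hex)
B = 182 → B6 (hex)
Hex = #A89CB6


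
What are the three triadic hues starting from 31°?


Triadic: equally spaced at 120° intervals
H1 = 31°
H2 = (31 + 120) mod 360 = 151°
H3 = (31 + 240) mod 360 = 271°
Triadic = 31°, 151°, 271°


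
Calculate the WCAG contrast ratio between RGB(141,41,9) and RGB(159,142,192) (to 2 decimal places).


Linearize each sRGB channel c=v/255: c/12.92 if c ≤ 0.04045 else ((c+0.055)/1.055)^2.4
L = 0.2126×R_lin + 0.7152×G_lin + 0.0722×B_lin
Color 1 (141,41,9):
  R=141: 141/255≈0.5529 > 0.04045 → ((0.5529+0.055)/1.055)^2.4 ≈ 0.26636
  G=41: 41/255≈0.1608 > 0.04045 → ((0.1608+0.055)/1.055)^2.4 ≈ 0.02217
  B=9: 9/255≈0.0353 ≤ 0.04045 → 0.0353/12.92 ≈ 0.00273
  L1 = 0.2126×0.26636 + 0.7152×0.02217 + 0.0722×0.00273 ≈ 0.07268
Color 2 (159,142,192):
  R=159: 159/255≈0.6235 > 0.04045 → ((0.6235+0.055)/1.055)^2.4 ≈ 0.34670
  G=142: 142/255≈0.5569 > 0.04045 → ((0.5569+0.055)/1.055)^2.4 ≈ 0.27050
  B=192: 192/255≈0.7529 > 0.04045 → ((0.7529+0.055)/1.055)^2.4 ≈ 0.52712
  L2 = 0.2126×0.34670 + 0.7152×0.27050 + 0.0722×0.52712 ≈ 0.30523
Lighter = 0.30523, Darker = 0.07268
Ratio = (L_lighter + 0.05) / (L_darker + 0.05)
Ratio = (0.30523 + 0.05) / (0.07268 + 0.05) = 0.35523 / 0.12268 ≈ 2.8955
Ratio ≈ 2.90:1


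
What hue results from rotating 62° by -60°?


New hue = (H + rotation) mod 360
New hue = (62 -60) mod 360
= 2 mod 360
= 2°


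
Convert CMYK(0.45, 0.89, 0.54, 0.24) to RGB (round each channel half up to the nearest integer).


R = 255 × (1-C) × (1-K) = 255 × 0.55 × 0.76 = 106.59 → 107
G = 255 × (1-M) × (1-K) = 255 × 0.11 × 0.76 = 21.318 → 21
B = 255 × (1-Y) × (1-K) = 255 × 0.46 × 0.76 = 89.148 → 89
= RGB(107, 21, 89)


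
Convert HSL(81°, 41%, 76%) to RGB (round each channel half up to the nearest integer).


H=81°, S=0.41, L=0.76
C = (1-|2L-1|)×S = (1-|0.52|)×0.41 = 0.1968
H' = H/60 = 81/60 ≈ 1.3500; X = C×(1-|H' mod 2 - 1|) = 0.12792
m = L - C/2 = 0.76 - 0.0984 = 0.6616
Sector ⌊H'⌋ = 1 → (R',G',B') = (0.12792, 0.1968, 0.0)
RGB = ((R'+m)×255, (G'+m)×255, (B'+m)×255) = (201.3276, 218.892, 168.708)
Round half up → RGB(201, 219, 169)


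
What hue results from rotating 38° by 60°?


New hue = (H + rotation) mod 360
New hue = (38 + 60) mod 360
= 98 mod 360
= 98°


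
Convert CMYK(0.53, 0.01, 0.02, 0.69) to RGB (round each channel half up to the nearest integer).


R = 255 × (1-C) × (1-K) = 255 × 0.47 × 0.31 = 37.1535 → 37
G = 255 × (1-M) × (1-K) = 255 × 0.99 × 0.31 = 78.2595 → 78
B = 255 × (1-Y) × (1-K) = 255 × 0.98 × 0.31 = 77.469 → 77
= RGB(37, 78, 77)


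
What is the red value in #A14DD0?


Color: #A14DD0
R = A1 = 161
G = 4D = 77
B = D0 = 208
Red = 161


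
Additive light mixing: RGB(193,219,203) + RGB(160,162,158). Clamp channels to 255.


Additive: each channel = min(255, C₁+C₂)
R: 193+160 = 353 → 255
G: 219+162 = 381 → 255
B: 203+158 = 361 → 255
= RGB(255, 255, 255)


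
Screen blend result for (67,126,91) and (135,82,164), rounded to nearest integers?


Screen: C = 255 - (255-A)×(255-B)/255, rounded to nearest integer
R: 255 - (255-67)×(255-135)/255 = 255 - 22560/255 ≈ 255 - 88.471 = 166.529 → 167
G: 255 - (255-126)×(255-82)/255 = 255 - 22317/255 ≈ 255 - 87.518 = 167.482 → 167
B: 255 - (255-91)×(255-164)/255 = 255 - 14924/255 ≈ 255 - 58.525 = 196.475 → 196
= RGB(167, 167, 196)


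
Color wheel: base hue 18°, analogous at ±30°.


Base hue: 18°
Left analog: (18 - 30) mod 360 = 348°
Right analog: (18 + 30) mod 360 = 48°
Analogous hues = 348° and 48°


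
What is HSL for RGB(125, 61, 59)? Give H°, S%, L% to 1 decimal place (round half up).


Normalize: R'=125/255≈0.4902, G'=61/255≈0.2392, B'=59/255≈0.2314
Max=125/255, Min=59/255, Δ=Max-Min=66/255
L = (Max+Min)/2 = (125+59)/510 = 184/510 = 0.36078… → L = 36.1%
L ≤ 0.5 → S = Δ/(Max+Min) = 66/(125+59) = 66/184 = 0.35869… → S = 35.9%
(the 1/255 factors cancel in S and H, so raw channel differences can be used)
Max is R' → H = 60 × (((G-B)/Δ) mod 6) = 60 × (((61-59)/66) mod 6)
  2/66 = 0.0303…
  H = 60 × 0.0303… = 1.818…° → H = 1.8°
= HSL(1.8°, 35.9%, 36.1%)


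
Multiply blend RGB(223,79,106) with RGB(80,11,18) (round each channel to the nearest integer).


Multiply: C = A×B/255, rounded to nearest integer
R: 223×80/255 = 17840/255 ≈ 69.961 → 70
G: 79×11/255 = 869/255 ≈ 3.408 → 3
B: 106×18/255 = 1908/255 ≈ 7.482 → 7
= RGB(70, 3, 7)


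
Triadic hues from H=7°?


Triadic: equally spaced at 120° intervals
H1 = 7°
H2 = (7 + 120) mod 360 = 127°
H3 = (7 + 240) mod 360 = 247°
Triadic = 7°, 127°, 247°


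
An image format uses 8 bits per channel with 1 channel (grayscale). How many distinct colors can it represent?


Total bits = 8 bits/channel × 1 channels = 8 bits
Distinct colors = 2^8
= 256 colors


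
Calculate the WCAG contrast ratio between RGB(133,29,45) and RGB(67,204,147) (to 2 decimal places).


Linearize each sRGB channel c=v/255: c/12.92 if c ≤ 0.04045 else ((c+0.055)/1.055)^2.4
L = 0.2126×R_lin + 0.7152×G_lin + 0.0722×B_lin
Color 1 (133,29,45):
  R=133: 133/255≈0.5216 > 0.04045 → ((0.5216+0.055)/1.055)^2.4 ≈ 0.23455
  G=29: 29/255≈0.1137 > 0.04045 → ((0.1137+0.055)/1.055)^2.4 ≈ 0.01229
  B=45: 45/255≈0.1765 > 0.04045 → ((0.1765+0.055)/1.055)^2.4 ≈ 0.02624
  L1 = 0.2126×0.23455 + 0.7152×0.01229 + 0.0722×0.02624 ≈ 0.06055
Color 2 (67,204,147):
  R=67: 67/255≈0.2627 > 0.04045 → ((0.2627+0.055)/1.055)^2.4 ≈ 0.05613
  G=204: 204/255≈0.8000 > 0.04045 → ((0.8000+0.055)/1.055)^2.4 ≈ 0.60383
  B=147: 147/255≈0.5765 > 0.04045 → ((0.5765+0.055)/1.055)^2.4 ≈ 0.29177
  L2 = 0.2126×0.05613 + 0.7152×0.60383 + 0.0722×0.29177 ≈ 0.46486
Lighter = 0.46486, Darker = 0.06055
Ratio = (L_lighter + 0.05) / (L_darker + 0.05)
Ratio = (0.46486 + 0.05) / (0.06055 + 0.05) = 0.51486 / 0.11055 ≈ 4.6573
Ratio ≈ 4.66:1


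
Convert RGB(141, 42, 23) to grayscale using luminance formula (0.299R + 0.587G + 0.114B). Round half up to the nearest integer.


Gray = 0.299×R + 0.587×G + 0.114×B
Gray = 0.299×141 + 0.587×42 + 0.114×23
Gray = 42.159 + 24.654 + 2.622
Gray = 69.435 → round half up → 69
Gray = 69


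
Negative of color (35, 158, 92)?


Invert: (255-R, 255-G, 255-B)
R: 255-35 = 220
G: 255-158 = 97
B: 255-92 = 163
= RGB(220, 97, 163)


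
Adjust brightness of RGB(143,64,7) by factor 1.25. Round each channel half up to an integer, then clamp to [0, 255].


Multiply each channel by 1.25, round half up, clamp to [0, 255]
R: 143×1.25 = 178.75 → round → 179
G: 64×1.25 = 80
B: 7×1.25 = 8.75 → round → 9
= RGB(179, 80, 9)


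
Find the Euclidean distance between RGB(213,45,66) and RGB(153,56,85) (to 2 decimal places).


d = √[(R₁-R₂)² + (G₁-G₂)² + (B₁-B₂)²]
d = √[(213-153)² + (45-56)² + (66-85)²]
d = √[3600 + 121 + 361]
d = √4082
d ≈ 63.89


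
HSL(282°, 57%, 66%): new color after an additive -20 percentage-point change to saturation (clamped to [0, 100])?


Original S = 57%
Adjustment = -20 percentage points
New S = 57 + (-20) = 37
Clamp to [0, 100] → 37
= HSL(282°, 37%, 66%)


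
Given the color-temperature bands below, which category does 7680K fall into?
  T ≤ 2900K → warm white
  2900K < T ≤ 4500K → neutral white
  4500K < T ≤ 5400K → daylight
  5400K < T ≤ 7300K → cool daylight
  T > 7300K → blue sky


Temperature: 7680K
7680K > 7300K → blue sky
Classification: blue sky


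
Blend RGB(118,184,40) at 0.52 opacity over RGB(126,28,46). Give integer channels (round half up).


C = α×F + (1-α)×B, with 1-α = 0.48
R: 0.52×118 + 0.48×126 = 61.36 + 60.48 = 121.84 → 122
G: 0.52×184 + 0.48×28 = 95.68 + 13.44 = 109.12 → 109
B: 0.52×40 + 0.48×46 = 20.80 + 22.08 = 42.88 → 43
= RGB(122, 109, 43)


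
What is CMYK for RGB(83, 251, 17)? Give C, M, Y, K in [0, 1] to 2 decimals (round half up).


R'=83/255≈0.3255, G'=251/255≈0.9843, B'=17/255≈0.0667
K = 1 - max(R',G',B') = 1 - 251/255 = 4/255 = 0.01568… → 0.02
(1-R'-K)/(1-K) simplifies to (max-R)/max with max = 251:
C = (251-83)/251 = 168/251 = 0.66932… → 0.67
M = (251-251)/251 = 0/251 = 0 → 0.00
Y = (251-17)/251 = 234/251 = 0.93227… → 0.93
= CMYK(0.67, 0.00, 0.93, 0.02)


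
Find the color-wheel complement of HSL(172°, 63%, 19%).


Complement = opposite side of color wheel = hue + 180°
H' = (172 + 180) mod 360 = 352°
S and L unchanged.
= HSL(352°, 63%, 19%)


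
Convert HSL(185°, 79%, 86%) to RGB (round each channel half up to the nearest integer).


H=185°, S=0.79, L=0.86
C = (1-|2L-1|)×S = (1-|0.72|)×0.79 = 0.2212
H' = H/60 = 185/60 ≈ 3.0833; X = C×(1-|H' mod 2 - 1|) ≈ 0.2028
m = L - C/2 = 0.86 - 0.1106 = 0.7494
Sector ⌊H'⌋ = 3 → (R',G',B') = (0.0, ≈0.2028, 0.2212)
RGB = ((R'+m)×255, (G'+m)×255, (B'+m)×255) = (191.097, 242.8025, 247.503)
Round half up → RGB(191, 243, 248)


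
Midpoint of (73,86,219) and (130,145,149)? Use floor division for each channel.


Midpoint: each channel = ⌊(C₁+C₂)/2⌋
R: ⌊(73+130)/2⌋ = 101
G: ⌊(86+145)/2⌋ = 115
B: ⌊(219+149)/2⌋ = 184
= RGB(101, 115, 184)


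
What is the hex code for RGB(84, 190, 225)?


R = 84 → 54 (hex)
G = 190 → BE (hex)
B = 225 → E1 (hex)
Hex = #54BEE1


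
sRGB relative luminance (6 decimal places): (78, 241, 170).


Linearize each channel (sRGB transfer function): c = v/255; c_lin = c/12.92 if c ≤ 0.04045, else ((c+0.055)/1.055)^2.4
  R: 78/255 ≈ 0.305882 > 0.04045 → ((0.305882+0.055)/1.055)^2.4 ≈ 0.076185
  G: 241/255 ≈ 0.945098 > 0.04045 → ((0.945098+0.055)/1.055)^2.4 ≈ 0.879622
  B: 170/255 ≈ 0.666667 > 0.04045 → ((0.666667+0.055)/1.055)^2.4 ≈ 0.401978
R_lin = 0.076185, G_lin = 0.879622, B_lin = 0.401978
L = 0.2126×R + 0.7152×G + 0.0722×B
L = 0.2126×0.076185 + 0.7152×0.879622 + 0.0722×0.401978
L ≈ 0.674326


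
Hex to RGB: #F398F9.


F3 → 243 (R)
98 → 152 (G)
F9 → 249 (B)
= RGB(243, 152, 249)


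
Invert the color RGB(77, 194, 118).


Invert: (255-R, 255-G, 255-B)
R: 255-77 = 178
G: 255-194 = 61
B: 255-118 = 137
= RGB(178, 61, 137)


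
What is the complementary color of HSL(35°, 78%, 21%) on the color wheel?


Complement = opposite side of color wheel = hue + 180°
H' = (35 + 180) mod 360 = 215°
S and L unchanged.
= HSL(215°, 78%, 21%)


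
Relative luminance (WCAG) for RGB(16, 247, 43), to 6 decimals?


Linearize each channel (sRGB transfer function): c = v/255; c_lin = c/12.92 if c ≤ 0.04045, else ((c+0.055)/1.055)^2.4
  R: 16/255 ≈ 0.062745 > 0.04045 → ((0.062745+0.055)/1.055)^2.4 ≈ 0.005182
  G: 247/255 ≈ 0.968627 > 0.04045 → ((0.968627+0.055)/1.055)^2.4 ≈ 0.930111
  B: 43/255 ≈ 0.168627 > 0.04045 → ((0.168627+0.055)/1.055)^2.4 ≈ 0.024158
R_lin = 0.005182, G_lin = 0.930111, B_lin = 0.024158
L = 0.2126×R + 0.7152×G + 0.0722×B
L = 0.2126×0.005182 + 0.7152×0.930111 + 0.0722×0.024158
L ≈ 0.668061


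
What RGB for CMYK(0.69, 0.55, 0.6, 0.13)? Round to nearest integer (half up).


R = 255 × (1-C) × (1-K) = 255 × 0.31 × 0.87 = 68.7735 → 69
G = 255 × (1-M) × (1-K) = 255 × 0.45 × 0.87 = 99.8325 → 100
B = 255 × (1-Y) × (1-K) = 255 × 0.40 × 0.87 = 88.74 → 89
= RGB(69, 100, 89)


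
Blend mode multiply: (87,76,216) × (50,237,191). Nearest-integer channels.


Multiply: C = A×B/255, rounded to nearest integer
R: 87×50/255 = 4350/255 ≈ 17.059 → 17
G: 76×237/255 = 18012/255 ≈ 70.635 → 71
B: 216×191/255 = 41256/255 ≈ 161.788 → 162
= RGB(17, 71, 162)


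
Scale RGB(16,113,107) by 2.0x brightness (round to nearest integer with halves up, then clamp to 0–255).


Multiply each channel by 2.0, round half up, clamp to [0, 255]
R: 16×2.0 = 32
G: 113×2.0 = 226
B: 107×2.0 = 214
= RGB(32, 226, 214)


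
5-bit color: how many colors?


Colors = 2^bits = 2^5
= 32 colors


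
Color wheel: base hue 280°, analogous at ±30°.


Base hue: 280°
Left analog: (280 - 30) mod 360 = 250°
Right analog: (280 + 30) mod 360 = 310°
Analogous hues = 250° and 310°


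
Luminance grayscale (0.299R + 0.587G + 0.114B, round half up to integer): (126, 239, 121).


Gray = 0.299×R + 0.587×G + 0.114×B
Gray = 0.299×126 + 0.587×239 + 0.114×121
Gray = 37.674 + 140.293 + 13.794
Gray = 191.761 → round half up → 192
Gray = 192


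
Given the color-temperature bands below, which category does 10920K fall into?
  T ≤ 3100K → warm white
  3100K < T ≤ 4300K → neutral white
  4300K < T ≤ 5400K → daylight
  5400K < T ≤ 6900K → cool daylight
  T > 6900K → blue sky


Temperature: 10920K
10920K > 6900K → blue sky
Classification: blue sky


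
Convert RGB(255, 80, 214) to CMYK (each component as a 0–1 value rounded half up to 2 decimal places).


R'=255/255≈1.0000, G'=80/255≈0.3137, B'=214/255≈0.8392
K = 1 - max(R',G',B') = 1 - 255/255 = 0/255 = 0 → 0.00
(1-R'-K)/(1-K) simplifies to (max-R)/max with max = 255:
C = (255-255)/255 = 0/255 = 0 → 0.00
M = (255-80)/255 = 175/255 = 0.68627… → 0.69
Y = (255-214)/255 = 41/255 = 0.16078… → 0.16
= CMYK(0.00, 0.69, 0.16, 0.00)


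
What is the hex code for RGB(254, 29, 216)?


R = 254 → FE (hex)
G = 29 → 1D (hex)
B = 216 → D8 (hex)
Hex = #FE1DD8


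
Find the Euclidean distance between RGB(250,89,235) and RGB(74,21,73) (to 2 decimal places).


d = √[(R₁-R₂)² + (G₁-G₂)² + (B₁-B₂)²]
d = √[(250-74)² + (89-21)² + (235-73)²]
d = √[30976 + 4624 + 26244]
d = √61844
d ≈ 248.68


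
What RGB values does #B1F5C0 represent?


B1 → 177 (R)
F5 → 245 (G)
C0 → 192 (B)
= RGB(177, 245, 192)


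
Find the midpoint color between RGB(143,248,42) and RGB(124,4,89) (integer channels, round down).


Midpoint: each channel = ⌊(C₁+C₂)/2⌋
R: ⌊(143+124)/2⌋ = 133
G: ⌊(248+4)/2⌋ = 126
B: ⌊(42+89)/2⌋ = 65
= RGB(133, 126, 65)


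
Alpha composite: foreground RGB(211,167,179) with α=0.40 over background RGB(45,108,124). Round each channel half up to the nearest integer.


C = α×F + (1-α)×B, with 1-α = 0.60
R: 0.40×211 + 0.60×45 = 84.40 + 27.00 = 111.40 → 111
G: 0.40×167 + 0.60×108 = 66.80 + 64.80 = 131.60 → 132
B: 0.40×179 + 0.60×124 = 71.60 + 74.40 = 146.00 → 146
= RGB(111, 132, 146)


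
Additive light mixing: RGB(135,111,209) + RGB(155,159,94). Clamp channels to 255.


Additive: each channel = min(255, C₁+C₂)
R: 135+155 = 290 → 255
G: 111+159 = 270 → 255
B: 209+94 = 303 → 255
= RGB(255, 255, 255)


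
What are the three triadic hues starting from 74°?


Triadic: equally spaced at 120° intervals
H1 = 74°
H2 = (74 + 120) mod 360 = 194°
H3 = (74 + 240) mod 360 = 314°
Triadic = 74°, 194°, 314°


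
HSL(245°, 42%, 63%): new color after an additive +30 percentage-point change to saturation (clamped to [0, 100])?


Original S = 42%
Adjustment = +30 percentage points
New S = 42 + (30) = 72
Clamp to [0, 100] → 72
= HSL(245°, 72%, 63%)


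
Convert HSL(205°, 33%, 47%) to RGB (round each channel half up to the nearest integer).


H=205°, S=0.33, L=0.47
C = (1-|2L-1|)×S = (1-|-0.06|)×0.33 = 0.3102
H' = H/60 = 205/60 ≈ 3.4167; X = C×(1-|H' mod 2 - 1|) = 0.18095
m = L - C/2 = 0.47 - 0.1551 = 0.3149
Sector ⌊H'⌋ = 3 → (R',G',B') = (0.0, 0.18095, 0.3102)
RGB = ((R'+m)×255, (G'+m)×255, (B'+m)×255) = (80.2995, 126.44175, 159.4005)
Round half up → RGB(80, 126, 159)


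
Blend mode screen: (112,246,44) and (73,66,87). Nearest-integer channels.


Screen: C = 255 - (255-A)×(255-B)/255, rounded to nearest integer
R: 255 - (255-112)×(255-73)/255 = 255 - 26026/255 ≈ 255 - 102.063 = 152.937 → 153
G: 255 - (255-246)×(255-66)/255 = 255 - 1701/255 ≈ 255 - 6.671 = 248.329 → 248
B: 255 - (255-44)×(255-87)/255 = 255 - 35448/255 ≈ 255 - 139.012 = 115.988 → 116
= RGB(153, 248, 116)


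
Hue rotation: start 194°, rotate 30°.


New hue = (H + rotation) mod 360
New hue = (194 + 30) mod 360
= 224 mod 360
= 224°


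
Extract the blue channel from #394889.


Color: #394889
R = 39 = 57
G = 48 = 72
B = 89 = 137
Blue = 137


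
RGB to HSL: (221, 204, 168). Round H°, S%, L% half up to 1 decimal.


Normalize: R'=221/255≈0.8667, G'=204/255≈0.8000, B'=168/255≈0.6588
Max=221/255, Min=168/255, Δ=Max-Min=53/255
L = (Max+Min)/2 = (221+168)/510 = 389/510 = 0.76274… → L = 76.3%
L > 0.5 → S = Δ/(2-Max-Min) = 53/(510-221-168) = 53/121 = 0.43801… → S = 43.8%
(the 1/255 factors cancel in S and H, so raw channel differences can be used)
Max is R' → H = 60 × (((G-B)/Δ) mod 6) = 60 × (((204-168)/53) mod 6)
  36/53 = 0.6792…
  H = 60 × 0.6792… = 40.754…° → H = 40.8°
= HSL(40.8°, 43.8%, 76.3%)


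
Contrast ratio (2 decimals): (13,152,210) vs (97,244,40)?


Linearize each sRGB channel c=v/255: c/12.92 if c ≤ 0.04045 else ((c+0.055)/1.055)^2.4
L = 0.2126×R_lin + 0.7152×G_lin + 0.0722×B_lin
Color 1 (13,152,210):
  R=13: 13/255≈0.0510 > 0.04045 → ((0.0510+0.055)/1.055)^2.4 ≈ 0.00402
  G=152: 152/255≈0.5961 > 0.04045 → ((0.5961+0.055)/1.055)^2.4 ≈ 0.31399
  B=210: 210/255≈0.8235 > 0.04045 → ((0.8235+0.055)/1.055)^2.4 ≈ 0.64448
  L1 = 0.2126×0.00402 + 0.7152×0.31399 + 0.0722×0.64448 ≈ 0.27195
Color 2 (97,244,40):
  R=97: 97/255≈0.3804 > 0.04045 → ((0.3804+0.055)/1.055)^2.4 ≈ 0.11954
  G=244: 244/255≈0.9569 > 0.04045 → ((0.9569+0.055)/1.055)^2.4 ≈ 0.90466
  B=40: 40/255≈0.1569 > 0.04045 → ((0.1569+0.055)/1.055)^2.4 ≈ 0.02122
  L2 = 0.2126×0.11954 + 0.7152×0.90466 + 0.0722×0.02122 ≈ 0.67396
Lighter = 0.67396, Darker = 0.27195
Ratio = (L_lighter + 0.05) / (L_darker + 0.05)
Ratio = (0.67396 + 0.05) / (0.27195 + 0.05) = 0.72396 / 0.32195 ≈ 2.2487
Ratio ≈ 2.25:1


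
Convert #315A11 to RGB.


31 → 49 (R)
5A → 90 (G)
11 → 17 (B)
= RGB(49, 90, 17)


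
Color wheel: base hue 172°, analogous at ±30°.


Base hue: 172°
Left analog: (172 - 30) mod 360 = 142°
Right analog: (172 + 30) mod 360 = 202°
Analogous hues = 142° and 202°


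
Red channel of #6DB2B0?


Color: #6DB2B0
R = 6D = 109
G = B2 = 178
B = B0 = 176
Red = 109


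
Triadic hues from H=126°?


Triadic: equally spaced at 120° intervals
H1 = 126°
H2 = (126 + 120) mod 360 = 246°
H3 = (126 + 240) mod 360 = 6°
Triadic = 126°, 246°, 6°


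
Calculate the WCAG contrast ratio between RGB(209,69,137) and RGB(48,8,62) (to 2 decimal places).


Linearize each sRGB channel c=v/255: c/12.92 if c ≤ 0.04045 else ((c+0.055)/1.055)^2.4
L = 0.2126×R_lin + 0.7152×G_lin + 0.0722×B_lin
Color 1 (209,69,137):
  R=209: 209/255≈0.8196 > 0.04045 → ((0.8196+0.055)/1.055)^2.4 ≈ 0.63760
  G=69: 69/255≈0.2706 > 0.04045 → ((0.2706+0.055)/1.055)^2.4 ≈ 0.05951
  B=137: 137/255≈0.5373 > 0.04045 → ((0.5373+0.055)/1.055)^2.4 ≈ 0.25016
  L1 = 0.2126×0.63760 + 0.7152×0.05951 + 0.0722×0.25016 ≈ 0.19618
Color 2 (48,8,62):
  R=48: 48/255≈0.1882 > 0.04045 → ((0.1882+0.055)/1.055)^2.4 ≈ 0.02956
  G=8: 8/255≈0.0314 ≤ 0.04045 → 0.0314/12.92 ≈ 0.00243
  B=62: 62/255≈0.2431 > 0.04045 → ((0.2431+0.055)/1.055)^2.4 ≈ 0.04817
  L2 = 0.2126×0.02956 + 0.7152×0.00243 + 0.0722×0.04817 ≈ 0.01150
Lighter = 0.19618, Darker = 0.01150
Ratio = (L_lighter + 0.05) / (L_darker + 0.05)
Ratio = (0.19618 + 0.05) / (0.01150 + 0.05) = 0.24618 / 0.06150 ≈ 4.0030
Ratio ≈ 4.00:1


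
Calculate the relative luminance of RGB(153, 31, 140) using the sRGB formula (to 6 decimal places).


Linearize each channel (sRGB transfer function): c = v/255; c_lin = c/12.92 if c ≤ 0.04045, else ((c+0.055)/1.055)^2.4
  R: 153/255 ≈ 0.600000 > 0.04045 → ((0.600000+0.055)/1.055)^2.4 ≈ 0.318547
  G: 31/255 ≈ 0.121569 > 0.04045 → ((0.121569+0.055)/1.055)^2.4 ≈ 0.013702
  B: 140/255 ≈ 0.549020 > 0.04045 → ((0.549020+0.055)/1.055)^2.4 ≈ 0.262251
R_lin = 0.318547, G_lin = 0.013702, B_lin = 0.262251
L = 0.2126×R + 0.7152×G + 0.0722×B
L = 0.2126×0.318547 + 0.7152×0.013702 + 0.0722×0.262251
L ≈ 0.096457


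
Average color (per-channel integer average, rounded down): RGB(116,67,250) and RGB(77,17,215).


Midpoint: each channel = ⌊(C₁+C₂)/2⌋
R: ⌊(116+77)/2⌋ = 96
G: ⌊(67+17)/2⌋ = 42
B: ⌊(250+215)/2⌋ = 232
= RGB(96, 42, 232)


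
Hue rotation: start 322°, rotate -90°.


New hue = (H + rotation) mod 360
New hue = (322 -90) mod 360
= 232 mod 360
= 232°


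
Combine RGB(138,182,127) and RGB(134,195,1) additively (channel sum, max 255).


Additive: each channel = min(255, C₁+C₂)
R: 138+134 = 272 → 255
G: 182+195 = 377 → 255
B: 127+1 = 128 → 128
= RGB(255, 255, 128)


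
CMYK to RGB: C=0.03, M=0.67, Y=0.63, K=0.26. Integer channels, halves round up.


R = 255 × (1-C) × (1-K) = 255 × 0.97 × 0.74 = 183.039 → 183
G = 255 × (1-M) × (1-K) = 255 × 0.33 × 0.74 = 62.271 → 62
B = 255 × (1-Y) × (1-K) = 255 × 0.37 × 0.74 = 69.819 → 70
= RGB(183, 62, 70)


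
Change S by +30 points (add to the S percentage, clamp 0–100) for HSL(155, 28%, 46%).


Original S = 28%
Adjustment = +30 percentage points
New S = 28 + (30) = 58
Clamp to [0, 100] → 58
= HSL(155°, 58%, 46%)


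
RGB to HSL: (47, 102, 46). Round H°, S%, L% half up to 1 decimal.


Normalize: R'=47/255≈0.1843, G'=102/255≈0.4000, B'=46/255≈0.1804
Max=102/255, Min=46/255, Δ=Max-Min=56/255
L = (Max+Min)/2 = (102+46)/510 = 148/510 = 0.29019… → L = 29.0%
L ≤ 0.5 → S = Δ/(Max+Min) = 56/(102+46) = 56/148 = 0.37837… → S = 37.8%
(the 1/255 factors cancel in S and H, so raw channel differences can be used)
Max is G' → H = 60 × ((B-R)/Δ + 2) = 60 × ((46-47)/56 + 2)
  -1/56 + 2 = -0.0178… + 2 = 1.9821…
  H = 60 × 1.9821… = 118.928…° → H = 118.9°
= HSL(118.9°, 37.8%, 29.0%)


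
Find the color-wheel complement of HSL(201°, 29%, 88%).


Complement = opposite side of color wheel = hue + 180°
H' = (201 + 180) mod 360 = 21°
S and L unchanged.
= HSL(21°, 29%, 88%)


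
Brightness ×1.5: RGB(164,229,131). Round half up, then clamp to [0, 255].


Multiply each channel by 1.5, round half up, clamp to [0, 255]
R: 164×1.5 = 246
G: 229×1.5 = 343.5 → round → 344 → clamp → 255
B: 131×1.5 = 196.5 → round → 197
= RGB(246, 255, 197)


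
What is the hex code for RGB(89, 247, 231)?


R = 89 → 59 (hex)
G = 247 → F7 (hex)
B = 231 → E7 (hex)
Hex = #59F7E7


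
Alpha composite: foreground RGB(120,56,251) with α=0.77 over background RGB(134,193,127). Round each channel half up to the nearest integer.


C = α×F + (1-α)×B, with 1-α = 0.23
R: 0.77×120 + 0.23×134 = 92.40 + 30.82 = 123.22 → 123
G: 0.77×56 + 0.23×193 = 43.12 + 44.39 = 87.51 → 88
B: 0.77×251 + 0.23×127 = 193.27 + 29.21 = 222.48 → 222
= RGB(123, 88, 222)


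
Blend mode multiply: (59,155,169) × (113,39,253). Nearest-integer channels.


Multiply: C = A×B/255, rounded to nearest integer
R: 59×113/255 = 6667/255 ≈ 26.145 → 26
G: 155×39/255 = 6045/255 ≈ 23.706 → 24
B: 169×253/255 = 42757/255 ≈ 167.675 → 168
= RGB(26, 24, 168)


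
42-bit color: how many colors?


Colors = 2^bits = 2^42
= 4,398,046,511,104 colors


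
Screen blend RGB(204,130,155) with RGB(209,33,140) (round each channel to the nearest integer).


Screen: C = 255 - (255-A)×(255-B)/255, rounded to nearest integer
R: 255 - (255-204)×(255-209)/255 = 255 - 2346/255 ≈ 255 - 9.200 = 245.800 → 246
G: 255 - (255-130)×(255-33)/255 = 255 - 27750/255 ≈ 255 - 108.824 = 146.176 → 146
B: 255 - (255-155)×(255-140)/255 = 255 - 11500/255 ≈ 255 - 45.098 = 209.902 → 210
= RGB(246, 146, 210)


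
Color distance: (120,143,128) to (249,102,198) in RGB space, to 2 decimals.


d = √[(R₁-R₂)² + (G₁-G₂)² + (B₁-B₂)²]
d = √[(120-249)² + (143-102)² + (128-198)²]
d = √[16641 + 1681 + 4900]
d = √23222
d ≈ 152.39


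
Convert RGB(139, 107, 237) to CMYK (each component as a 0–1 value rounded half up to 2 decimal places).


R'=139/255≈0.5451, G'=107/255≈0.4196, B'=237/255≈0.9294
K = 1 - max(R',G',B') = 1 - 237/255 = 18/255 = 0.07058… → 0.07
(1-R'-K)/(1-K) simplifies to (max-R)/max with max = 237:
C = (237-139)/237 = 98/237 = 0.41350… → 0.41
M = (237-107)/237 = 130/237 = 0.54852… → 0.55
Y = (237-237)/237 = 0/237 = 0 → 0.00
= CMYK(0.41, 0.55, 0.00, 0.07)


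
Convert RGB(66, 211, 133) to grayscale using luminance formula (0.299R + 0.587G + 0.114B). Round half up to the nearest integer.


Gray = 0.299×R + 0.587×G + 0.114×B
Gray = 0.299×66 + 0.587×211 + 0.114×133
Gray = 19.734 + 123.857 + 15.162
Gray = 158.753 → round half up → 159
Gray = 159


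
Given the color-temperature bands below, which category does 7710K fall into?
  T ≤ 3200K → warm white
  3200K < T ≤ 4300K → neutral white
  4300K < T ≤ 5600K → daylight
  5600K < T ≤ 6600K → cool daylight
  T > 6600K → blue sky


Temperature: 7710K
7710K > 6600K → blue sky
Classification: blue sky


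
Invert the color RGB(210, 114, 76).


Invert: (255-R, 255-G, 255-B)
R: 255-210 = 45
G: 255-114 = 141
B: 255-76 = 179
= RGB(45, 141, 179)


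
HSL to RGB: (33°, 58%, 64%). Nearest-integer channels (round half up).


H=33°, S=0.58, L=0.64
C = (1-|2L-1|)×S = (1-|0.28|)×0.58 = 0.4176
H' = H/60 = 33/60 ≈ 0.5500; X = C×(1-|H' mod 2 - 1|) = 0.22968
m = L - C/2 = 0.64 - 0.2088 = 0.4312
Sector ⌊H'⌋ = 0 → (R',G',B') = (0.4176, 0.22968, 0.0)
RGB = ((R'+m)×255, (G'+m)×255, (B'+m)×255) = (216.444, 168.5244, 109.956)
Round half up → RGB(216, 169, 110)


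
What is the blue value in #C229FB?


Color: #C229FB
R = C2 = 194
G = 29 = 41
B = FB = 251
Blue = 251


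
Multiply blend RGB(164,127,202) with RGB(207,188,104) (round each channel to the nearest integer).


Multiply: C = A×B/255, rounded to nearest integer
R: 164×207/255 = 33948/255 ≈ 133.129 → 133
G: 127×188/255 = 23876/255 ≈ 93.631 → 94
B: 202×104/255 = 21008/255 ≈ 82.384 → 82
= RGB(133, 94, 82)


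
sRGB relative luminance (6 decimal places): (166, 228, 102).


Linearize each channel (sRGB transfer function): c = v/255; c_lin = c/12.92 if c ≤ 0.04045, else ((c+0.055)/1.055)^2.4
  R: 166/255 ≈ 0.650980 > 0.04045 → ((0.650980+0.055)/1.055)^2.4 ≈ 0.381326
  G: 228/255 ≈ 0.894118 > 0.04045 → ((0.894118+0.055)/1.055)^2.4 ≈ 0.775822
  B: 102/255 ≈ 0.400000 > 0.04045 → ((0.400000+0.055)/1.055)^2.4 ≈ 0.132868
R_lin = 0.381326, G_lin = 0.775822, B_lin = 0.132868
L = 0.2126×R + 0.7152×G + 0.0722×B
L = 0.2126×0.381326 + 0.7152×0.775822 + 0.0722×0.132868
L ≈ 0.645531


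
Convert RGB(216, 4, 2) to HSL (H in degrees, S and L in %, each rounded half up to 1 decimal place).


Normalize: R'=216/255≈0.8471, G'=4/255≈0.0157, B'=2/255≈0.0078
Max=216/255, Min=2/255, Δ=Max-Min=214/255
L = (Max+Min)/2 = (216+2)/510 = 218/510 = 0.42745… → L = 42.7%
L ≤ 0.5 → S = Δ/(Max+Min) = 214/(216+2) = 214/218 = 0.98165… → S = 98.2%
(the 1/255 factors cancel in S and H, so raw channel differences can be used)
Max is R' → H = 60 × (((G-B)/Δ) mod 6) = 60 × (((4-2)/214) mod 6)
  2/214 = 0.0093…
  H = 60 × 0.0093… = 0.560…° → H = 0.6°
= HSL(0.6°, 98.2%, 42.7%)


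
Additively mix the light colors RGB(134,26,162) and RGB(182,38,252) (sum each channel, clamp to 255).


Additive: each channel = min(255, C₁+C₂)
R: 134+182 = 316 → 255
G: 26+38 = 64 → 64
B: 162+252 = 414 → 255
= RGB(255, 64, 255)


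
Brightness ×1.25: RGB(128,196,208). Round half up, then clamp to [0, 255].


Multiply each channel by 1.25, round half up, clamp to [0, 255]
R: 128×1.25 = 160
G: 196×1.25 = 245
B: 208×1.25 = 260 → clamp → 255
= RGB(160, 245, 255)


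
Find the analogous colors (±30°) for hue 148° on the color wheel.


Base hue: 148°
Left analog: (148 - 30) mod 360 = 118°
Right analog: (148 + 30) mod 360 = 178°
Analogous hues = 118° and 178°


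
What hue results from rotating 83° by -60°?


New hue = (H + rotation) mod 360
New hue = (83 -60) mod 360
= 23 mod 360
= 23°


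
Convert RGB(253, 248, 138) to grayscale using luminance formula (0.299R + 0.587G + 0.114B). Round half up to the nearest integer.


Gray = 0.299×R + 0.587×G + 0.114×B
Gray = 0.299×253 + 0.587×248 + 0.114×138
Gray = 75.647 + 145.576 + 15.732
Gray = 236.955 → round half up → 237
Gray = 237


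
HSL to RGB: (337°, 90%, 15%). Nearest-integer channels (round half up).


H=337°, S=0.90, L=0.15
C = (1-|2L-1|)×S = (1-|-0.70|)×0.90 = 0.27
H' = H/60 = 337/60 ≈ 5.6167; X = C×(1-|H' mod 2 - 1|) = 0.1035
m = L - C/2 = 0.15 - 0.135 = 0.015
Sector ⌊H'⌋ = 5 → (R',G',B') = (0.27, 0.0, 0.1035)
RGB = ((R'+m)×255, (G'+m)×255, (B'+m)×255) = (72.675, 3.825, 30.2175)
Round half up → RGB(73, 4, 30)


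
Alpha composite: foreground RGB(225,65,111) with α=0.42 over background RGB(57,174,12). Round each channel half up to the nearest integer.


C = α×F + (1-α)×B, with 1-α = 0.58
R: 0.42×225 + 0.58×57 = 94.50 + 33.06 = 127.56 → 128
G: 0.42×65 + 0.58×174 = 27.30 + 100.92 = 128.22 → 128
B: 0.42×111 + 0.58×12 = 46.62 + 6.96 = 53.58 → 54
= RGB(128, 128, 54)


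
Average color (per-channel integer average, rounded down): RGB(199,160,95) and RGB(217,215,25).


Midpoint: each channel = ⌊(C₁+C₂)/2⌋
R: ⌊(199+217)/2⌋ = 208
G: ⌊(160+215)/2⌋ = 187
B: ⌊(95+25)/2⌋ = 60
= RGB(208, 187, 60)


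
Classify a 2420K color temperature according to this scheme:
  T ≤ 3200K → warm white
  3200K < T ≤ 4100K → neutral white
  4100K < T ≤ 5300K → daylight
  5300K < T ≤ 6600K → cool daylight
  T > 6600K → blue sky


Temperature: 2420K
2420K ≤ 3200K → warm white
Classification: warm white


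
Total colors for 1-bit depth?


Colors = 2^bits = 2^1
= 2 colors


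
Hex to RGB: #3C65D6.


3C → 60 (R)
65 → 101 (G)
D6 → 214 (B)
= RGB(60, 101, 214)


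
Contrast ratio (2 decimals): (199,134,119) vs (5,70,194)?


Linearize each sRGB channel c=v/255: c/12.92 if c ≤ 0.04045 else ((c+0.055)/1.055)^2.4
L = 0.2126×R_lin + 0.7152×G_lin + 0.0722×B_lin
Color 1 (199,134,119):
  R=199: 199/255≈0.7804 > 0.04045 → ((0.7804+0.055)/1.055)^2.4 ≈ 0.57112
  G=134: 134/255≈0.5255 > 0.04045 → ((0.5255+0.055)/1.055)^2.4 ≈ 0.23840
  B=119: 119/255≈0.4667 > 0.04045 → ((0.4667+0.055)/1.055)^2.4 ≈ 0.18447
  L1 = 0.2126×0.57112 + 0.7152×0.23840 + 0.0722×0.18447 ≈ 0.30524
Color 2 (5,70,194):
  R=5: 5/255≈0.0196 ≤ 0.04045 → 0.0196/12.92 ≈ 0.00152
  G=70: 70/255≈0.2745 > 0.04045 → ((0.2745+0.055)/1.055)^2.4 ≈ 0.06125
  B=194: 194/255≈0.7608 > 0.04045 → ((0.7608+0.055)/1.055)^2.4 ≈ 0.53948
  L2 = 0.2126×0.00152 + 0.7152×0.06125 + 0.0722×0.53948 ≈ 0.08308
Lighter = 0.30524, Darker = 0.08308
Ratio = (L_lighter + 0.05) / (L_darker + 0.05)
Ratio = (0.30524 + 0.05) / (0.08308 + 0.05) = 0.35524 / 0.13308 ≈ 2.6695
Ratio ≈ 2.67:1


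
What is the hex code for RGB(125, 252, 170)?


R = 125 → 7D (hex)
G = 252 → FC (hex)
B = 170 → AA (hex)
Hex = #7DFCAA


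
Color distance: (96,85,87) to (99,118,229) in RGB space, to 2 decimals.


d = √[(R₁-R₂)² + (G₁-G₂)² + (B₁-B₂)²]
d = √[(96-99)² + (85-118)² + (87-229)²]
d = √[9 + 1089 + 20164]
d = √21262
d ≈ 145.81


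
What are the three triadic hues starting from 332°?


Triadic: equally spaced at 120° intervals
H1 = 332°
H2 = (332 + 120) mod 360 = 92°
H3 = (332 + 240) mod 360 = 212°
Triadic = 332°, 92°, 212°


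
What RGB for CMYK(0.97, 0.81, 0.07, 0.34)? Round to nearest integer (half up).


R = 255 × (1-C) × (1-K) = 255 × 0.03 × 0.66 = 5.049 → 5
G = 255 × (1-M) × (1-K) = 255 × 0.19 × 0.66 = 31.977 → 32
B = 255 × (1-Y) × (1-K) = 255 × 0.93 × 0.66 = 156.519 → 157
= RGB(5, 32, 157)


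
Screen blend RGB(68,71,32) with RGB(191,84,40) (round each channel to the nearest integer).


Screen: C = 255 - (255-A)×(255-B)/255, rounded to nearest integer
R: 255 - (255-68)×(255-191)/255 = 255 - 11968/255 ≈ 255 - 46.933 = 208.067 → 208
G: 255 - (255-71)×(255-84)/255 = 255 - 31464/255 ≈ 255 - 123.388 = 131.612 → 132
B: 255 - (255-32)×(255-40)/255 = 255 - 47945/255 ≈ 255 - 188.020 = 66.980 → 67
= RGB(208, 132, 67)


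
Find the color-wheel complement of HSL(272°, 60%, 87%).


Complement = opposite side of color wheel = hue + 180°
H' = (272 + 180) mod 360 = 92°
S and L unchanged.
= HSL(92°, 60%, 87%)


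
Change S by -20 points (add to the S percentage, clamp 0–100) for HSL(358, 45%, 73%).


Original S = 45%
Adjustment = -20 percentage points
New S = 45 + (-20) = 25
Clamp to [0, 100] → 25
= HSL(358°, 25%, 73%)


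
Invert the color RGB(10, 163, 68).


Invert: (255-R, 255-G, 255-B)
R: 255-10 = 245
G: 255-163 = 92
B: 255-68 = 187
= RGB(245, 92, 187)


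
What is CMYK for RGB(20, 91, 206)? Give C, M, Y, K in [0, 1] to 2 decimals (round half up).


R'=20/255≈0.0784, G'=91/255≈0.3569, B'=206/255≈0.8078
K = 1 - max(R',G',B') = 1 - 206/255 = 49/255 = 0.19215… → 0.19
(1-R'-K)/(1-K) simplifies to (max-R)/max with max = 206:
C = (206-20)/206 = 186/206 = 0.90291… → 0.90
M = (206-91)/206 = 115/206 = 0.55825… → 0.56
Y = (206-206)/206 = 0/206 = 0 → 0.00
= CMYK(0.90, 0.56, 0.00, 0.19)


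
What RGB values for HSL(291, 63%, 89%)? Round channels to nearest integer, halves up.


H=291°, S=0.63, L=0.89
C = (1-|2L-1|)×S = (1-|0.78|)×0.63 = 0.1386
H' = H/60 = 291/60 ≈ 4.8500; X = C×(1-|H' mod 2 - 1|) = 0.11781
m = L - C/2 = 0.89 - 0.0693 = 0.8207
Sector ⌊H'⌋ = 4 → (R',G',B') = (0.11781, 0.0, 0.1386)
RGB = ((R'+m)×255, (G'+m)×255, (B'+m)×255) = (239.32005, 209.2785, 244.6215)
Round half up → RGB(239, 209, 245)


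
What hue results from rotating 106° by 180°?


New hue = (H + rotation) mod 360
New hue = (106 + 180) mod 360
= 286 mod 360
= 286°


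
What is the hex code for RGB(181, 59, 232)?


R = 181 → B5 (hex)
G = 59 → 3B (hex)
B = 232 → E8 (hex)
Hex = #B53BE8


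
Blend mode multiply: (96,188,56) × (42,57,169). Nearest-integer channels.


Multiply: C = A×B/255, rounded to nearest integer
R: 96×42/255 = 4032/255 ≈ 15.812 → 16
G: 188×57/255 = 10716/255 ≈ 42.024 → 42
B: 56×169/255 = 9464/255 ≈ 37.114 → 37
= RGB(16, 42, 37)


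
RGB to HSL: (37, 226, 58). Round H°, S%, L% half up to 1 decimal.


Normalize: R'=37/255≈0.1451, G'=226/255≈0.8863, B'=58/255≈0.2275
Max=226/255, Min=37/255, Δ=Max-Min=189/255
L = (Max+Min)/2 = (226+37)/510 = 263/510 = 0.51568… → L = 51.6%
L > 0.5 → S = Δ/(2-Max-Min) = 189/(510-226-37) = 189/247 = 0.76518… → S = 76.5%
(the 1/255 factors cancel in S and H, so raw channel differences can be used)
Max is G' → H = 60 × ((B-R)/Δ + 2) = 60 × ((58-37)/189 + 2)
  21/189 + 2 = 0.1111… + 2 = 2.1111…
  H = 60 × 2.1111… = 126.666…° → H = 126.7°
= HSL(126.7°, 76.5%, 51.6%)


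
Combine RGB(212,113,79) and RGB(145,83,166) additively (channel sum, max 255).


Additive: each channel = min(255, C₁+C₂)
R: 212+145 = 357 → 255
G: 113+83 = 196 → 196
B: 79+166 = 245 → 245
= RGB(255, 196, 245)


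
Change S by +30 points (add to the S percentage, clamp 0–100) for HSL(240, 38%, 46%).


Original S = 38%
Adjustment = +30 percentage points
New S = 38 + (30) = 68
Clamp to [0, 100] → 68
= HSL(240°, 68%, 46%)


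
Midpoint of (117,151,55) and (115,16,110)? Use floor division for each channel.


Midpoint: each channel = ⌊(C₁+C₂)/2⌋
R: ⌊(117+115)/2⌋ = 116
G: ⌊(151+16)/2⌋ = 83
B: ⌊(55+110)/2⌋ = 82
= RGB(116, 83, 82)


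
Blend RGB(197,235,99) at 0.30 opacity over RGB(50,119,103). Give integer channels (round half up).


C = α×F + (1-α)×B, with 1-α = 0.70
R: 0.30×197 + 0.70×50 = 59.10 + 35.00 = 94.10 → 94
G: 0.30×235 + 0.70×119 = 70.50 + 83.30 = 153.80 → 154
B: 0.30×99 + 0.70×103 = 29.70 + 72.10 = 101.80 → 102
= RGB(94, 154, 102)


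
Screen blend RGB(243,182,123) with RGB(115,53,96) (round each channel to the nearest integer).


Screen: C = 255 - (255-A)×(255-B)/255, rounded to nearest integer
R: 255 - (255-243)×(255-115)/255 = 255 - 1680/255 ≈ 255 - 6.588 = 248.412 → 248
G: 255 - (255-182)×(255-53)/255 = 255 - 14746/255 ≈ 255 - 57.827 = 197.173 → 197
B: 255 - (255-123)×(255-96)/255 = 255 - 20988/255 ≈ 255 - 82.306 = 172.694 → 173
= RGB(248, 197, 173)


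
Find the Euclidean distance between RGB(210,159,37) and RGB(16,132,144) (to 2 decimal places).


d = √[(R₁-R₂)² + (G₁-G₂)² + (B₁-B₂)²]
d = √[(210-16)² + (159-132)² + (37-144)²]
d = √[37636 + 729 + 11449]
d = √49814
d ≈ 223.19


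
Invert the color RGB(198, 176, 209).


Invert: (255-R, 255-G, 255-B)
R: 255-198 = 57
G: 255-176 = 79
B: 255-209 = 46
= RGB(57, 79, 46)


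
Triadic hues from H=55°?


Triadic: equally spaced at 120° intervals
H1 = 55°
H2 = (55 + 120) mod 360 = 175°
H3 = (55 + 240) mod 360 = 295°
Triadic = 55°, 175°, 295°


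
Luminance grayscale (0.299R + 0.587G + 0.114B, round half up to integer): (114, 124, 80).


Gray = 0.299×R + 0.587×G + 0.114×B
Gray = 0.299×114 + 0.587×124 + 0.114×80
Gray = 34.086 + 72.788 + 9.120
Gray = 115.994 → round half up → 116
Gray = 116


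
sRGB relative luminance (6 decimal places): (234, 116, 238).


Linearize each channel (sRGB transfer function): c = v/255; c_lin = c/12.92 if c ≤ 0.04045, else ((c+0.055)/1.055)^2.4
  R: 234/255 ≈ 0.917647 > 0.04045 → ((0.917647+0.055)/1.055)^2.4 ≈ 0.822786
  G: 116/255 ≈ 0.454902 > 0.04045 → ((0.454902+0.055)/1.055)^2.4 ≈ 0.174647
  B: 238/255 ≈ 0.933333 > 0.04045 → ((0.933333+0.055)/1.055)^2.4 ≈ 0.854993
R_lin = 0.822786, G_lin = 0.174647, B_lin = 0.854993
L = 0.2126×R + 0.7152×G + 0.0722×B
L = 0.2126×0.822786 + 0.7152×0.174647 + 0.0722×0.854993
L ≈ 0.361563


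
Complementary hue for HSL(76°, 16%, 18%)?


Complement = opposite side of color wheel = hue + 180°
H' = (76 + 180) mod 360 = 256°
S and L unchanged.
= HSL(256°, 16%, 18%)


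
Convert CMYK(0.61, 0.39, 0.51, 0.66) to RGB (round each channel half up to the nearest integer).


R = 255 × (1-C) × (1-K) = 255 × 0.39 × 0.34 = 33.813 → 34
G = 255 × (1-M) × (1-K) = 255 × 0.61 × 0.34 = 52.887 → 53
B = 255 × (1-Y) × (1-K) = 255 × 0.49 × 0.34 = 42.483 → 42
= RGB(34, 53, 42)


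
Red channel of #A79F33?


Color: #A79F33
R = A7 = 167
G = 9F = 159
B = 33 = 51
Red = 167


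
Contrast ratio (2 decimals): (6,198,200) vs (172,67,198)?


Linearize each sRGB channel c=v/255: c/12.92 if c ≤ 0.04045 else ((c+0.055)/1.055)^2.4
L = 0.2126×R_lin + 0.7152×G_lin + 0.0722×B_lin
Color 1 (6,198,200):
  R=6: 6/255≈0.0235 ≤ 0.04045 → 0.0235/12.92 ≈ 0.00182
  G=198: 198/255≈0.7765 > 0.04045 → ((0.7765+0.055)/1.055)^2.4 ≈ 0.56471
  B=200: 200/255≈0.7843 > 0.04045 → ((0.7843+0.055)/1.055)^2.4 ≈ 0.57758
  L1 = 0.2126×0.00182 + 0.7152×0.56471 + 0.0722×0.57758 ≈ 0.44597
Color 2 (172,67,198):
  R=172: 172/255≈0.6745 > 0.04045 → ((0.6745+0.055)/1.055)^2.4 ≈ 0.41254
  G=67: 67/255≈0.2627 > 0.04045 → ((0.2627+0.055)/1.055)^2.4 ≈ 0.05613
  B=198: 198/255≈0.7765 > 0.04045 → ((0.7765+0.055)/1.055)^2.4 ≈ 0.56471
  L2 = 0.2126×0.41254 + 0.7152×0.05613 + 0.0722×0.56471 ≈ 0.16862
Lighter = 0.44597, Darker = 0.16862
Ratio = (L_lighter + 0.05) / (L_darker + 0.05)
Ratio = (0.44597 + 0.05) / (0.16862 + 0.05) = 0.49597 / 0.21862 ≈ 2.2686
Ratio ≈ 2.27:1
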